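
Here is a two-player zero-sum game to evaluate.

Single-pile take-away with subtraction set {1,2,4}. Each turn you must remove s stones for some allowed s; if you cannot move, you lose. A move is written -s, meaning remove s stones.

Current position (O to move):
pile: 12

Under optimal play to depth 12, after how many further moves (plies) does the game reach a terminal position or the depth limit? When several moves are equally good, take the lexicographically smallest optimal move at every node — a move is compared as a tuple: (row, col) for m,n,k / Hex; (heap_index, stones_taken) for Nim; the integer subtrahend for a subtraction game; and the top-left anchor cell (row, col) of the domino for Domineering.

PV length from [12]: 8 plies

ply 1, O at 12 | -1=-1→11*; -2=-1→10; -4=-1→8
ply 2, X at 11 | -1=-1→10; -2=+1→9*; -4=-1→7
ply 3, O at 9 | -1=-1→8*; -2=-1→7; -4=-1→5
ply 4, X at 8 | -1=-1→7; -2=+1→6*; -4=-1→4
ply 5, O at 6 | -1=-1→5*; -2=-1→4; -4=-1→2
ply 6, X at 5 | -1=-1→4; -2=+1→3*; -4=-1→1
ply 7, O at 3 | -1=-1→2*; -2=-1→1
ply 8, X at 2 | -1=-1→1; -2=+1→0*
ply 9: 0 is terminal -1 (O); from 12 depth 12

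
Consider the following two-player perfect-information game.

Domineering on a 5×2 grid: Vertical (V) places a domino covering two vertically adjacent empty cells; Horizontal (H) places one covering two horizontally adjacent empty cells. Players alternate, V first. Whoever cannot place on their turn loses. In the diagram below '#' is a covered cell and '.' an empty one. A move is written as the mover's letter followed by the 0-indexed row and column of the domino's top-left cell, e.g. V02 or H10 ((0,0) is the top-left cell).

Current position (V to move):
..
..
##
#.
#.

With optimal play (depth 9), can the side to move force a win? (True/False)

[../../##/#./#.] V move#1: V00:+1/#./#./##/#./#.*, V01:+1/.#/.#/##/#./#., V31:-1/../../##/##/##
[#./#./##/#./#.] end (terminal -1, H#2); searched ../../##/#./#. to 9

V winning at [../../##/#./#.]: True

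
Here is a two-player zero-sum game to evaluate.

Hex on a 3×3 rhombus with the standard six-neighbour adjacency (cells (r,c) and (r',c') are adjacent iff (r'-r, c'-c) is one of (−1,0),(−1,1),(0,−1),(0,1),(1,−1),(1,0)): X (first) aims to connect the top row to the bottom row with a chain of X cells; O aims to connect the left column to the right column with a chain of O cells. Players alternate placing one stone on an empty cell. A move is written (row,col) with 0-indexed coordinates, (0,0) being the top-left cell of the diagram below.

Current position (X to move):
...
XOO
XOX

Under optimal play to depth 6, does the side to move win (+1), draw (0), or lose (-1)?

value(.../XOO/XOX, X) = +1

ply 1, X at .../XOO/XOX | (0,0)=+1→X../XOO/XOX*; (0,1)=+1→.X./XOO/XOX; (0,2)=+1→..X/XOO/XOX
ply 2: X../XOO/XOX is terminal -1 (O); from .../XOO/XOX depth 6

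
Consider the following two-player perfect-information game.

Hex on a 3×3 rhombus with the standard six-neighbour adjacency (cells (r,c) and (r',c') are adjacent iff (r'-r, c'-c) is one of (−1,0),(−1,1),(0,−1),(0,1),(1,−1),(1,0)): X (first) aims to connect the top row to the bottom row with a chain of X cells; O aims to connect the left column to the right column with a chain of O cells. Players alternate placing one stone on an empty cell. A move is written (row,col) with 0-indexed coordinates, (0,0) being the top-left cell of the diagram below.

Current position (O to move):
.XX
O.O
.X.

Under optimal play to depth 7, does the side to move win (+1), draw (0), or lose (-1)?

value(.XX/O.O/.X., O) = +1

[.XX/O.O/.X.] O move#1: (0,0):-1/OXX/O.O/.X., (1,1):+1/.XX/OOO/.X.*, (2,0):-1/.XX/O.O/OX., (2,2):-1/.XX/O.O/.XO
[.XX/OOO/.X.] end (terminal -1, X#2); searched .XX/O.O/.X. to 7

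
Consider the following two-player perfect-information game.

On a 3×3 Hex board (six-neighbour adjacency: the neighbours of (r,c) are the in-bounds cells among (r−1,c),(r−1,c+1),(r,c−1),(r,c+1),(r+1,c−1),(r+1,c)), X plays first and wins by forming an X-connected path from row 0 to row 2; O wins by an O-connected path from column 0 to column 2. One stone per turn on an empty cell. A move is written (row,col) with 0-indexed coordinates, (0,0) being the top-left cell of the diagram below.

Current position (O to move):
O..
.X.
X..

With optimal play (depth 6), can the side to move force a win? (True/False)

ply 1, O at O../.X./X.. | (0,1)=-1→OO./.X./X..*; (0,2)=-1→O.O/.X./X..; (1,0)=-1→O../OX./X..; (1,2)=-1→O../.XO/X..; (2,1)=-1→O../.X./XO.; (2,2)=-1→O../.X./X.O
ply 2, X at OO./.X./X.. | (0,2)=+1→OOX/.X./X..*; (1,0)=-1→OO./XX./X..; (1,2)=-1→OO./.XX/X..; (2,1)=-1→OO./.X./XX.; (2,2)=-1→OO./.X./X.X
ply 3: OOX/.X./X.. is terminal -1 (O); from O../.X./X.. depth 6

O winning at [O../.X./X..]: False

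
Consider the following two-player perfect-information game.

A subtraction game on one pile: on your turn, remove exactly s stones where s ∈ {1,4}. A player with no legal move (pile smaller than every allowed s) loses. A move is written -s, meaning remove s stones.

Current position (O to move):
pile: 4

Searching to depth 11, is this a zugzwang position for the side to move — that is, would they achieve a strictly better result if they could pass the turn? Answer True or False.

zugzwang(4, O) = False

[4] O move#1: -1:-1/3, -4:+1/0*
[0] end (terminal -1, X#2); searched 4 to 11
suppose O passes — search the same position with X to move:
pass> [4] X move#1: -1:-1/3, -4:+1/0*
pass> [0] end (terminal -1, O#2); searched 4 to 11
for O: play +1, pass -1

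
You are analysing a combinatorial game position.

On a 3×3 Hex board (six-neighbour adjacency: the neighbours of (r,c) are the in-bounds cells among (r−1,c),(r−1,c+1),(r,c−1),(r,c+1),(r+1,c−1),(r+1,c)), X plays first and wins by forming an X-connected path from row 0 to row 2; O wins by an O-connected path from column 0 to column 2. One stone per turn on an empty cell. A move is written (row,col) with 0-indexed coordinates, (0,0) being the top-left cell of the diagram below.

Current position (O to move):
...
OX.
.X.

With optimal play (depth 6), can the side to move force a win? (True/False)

O winning at [.../OX./.X.]: False

p1 O@[.../OX./.X.]: (0,0)[O../OX./.X.]-1* (0,1)[.O./OX./.X.]-1 (0,2)[..O/OX./.X.]-1 (1,2)[.../OXO/.X.]-1 (2,0)[.../OX./OX.]-1 (2,2)[.../OX./.XO]-1
p2 X@[O../OX./.X.]: (0,1)[OX./OX./.X.]+1* (0,2)[O.X/OX./.X.]+1 (1,2)[O../OXX/.X.]+1 (2,0)[O../OX./XX.]+1 (2,2)[O../OX./.XX]+1
p3 O@[OX./OX./.X.] terminal -1; root [.../OX./.X.] d6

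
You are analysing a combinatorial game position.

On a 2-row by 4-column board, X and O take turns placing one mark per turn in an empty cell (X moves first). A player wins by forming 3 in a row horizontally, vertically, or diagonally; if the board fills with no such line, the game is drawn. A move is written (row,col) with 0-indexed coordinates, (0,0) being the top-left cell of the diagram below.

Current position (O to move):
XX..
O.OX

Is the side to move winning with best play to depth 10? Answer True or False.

p1 O@[XX../O.OX]: (0,2)[XXO./O.OX]+0 (0,3)[XX.O/O.OX]-1 (1,1)[XX../OOOX]+1*
p2 X@[XX../OOOX] terminal -1; root [XX../O.OX] d10

O winning at [XX../O.OX]: True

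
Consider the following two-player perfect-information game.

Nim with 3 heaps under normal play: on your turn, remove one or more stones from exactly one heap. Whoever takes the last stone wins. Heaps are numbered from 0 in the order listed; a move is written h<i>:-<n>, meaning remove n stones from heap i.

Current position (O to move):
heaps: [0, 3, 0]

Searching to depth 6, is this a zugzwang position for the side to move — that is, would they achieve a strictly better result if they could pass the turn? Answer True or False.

zugzwang((0,3,0), O) = False

p1 O@[(0,3,0)]: h1:-1[(0,2,0)]-1 h1:-2[(0,1,0)]-1 h1:-3[(0,0,0)]+1*
p2 X@[(0,0,0)] terminal -1; root [(0,3,0)] d6
if O skipped the turn, X would face:
~ p1 X@[(0,3,0)]: h1:-1[(0,2,0)]-1 h1:-2[(0,1,0)]-1 h1:-3[(0,0,0)]+1*
~ p2 O@[(0,0,0)] terminal -1; root [(0,3,0)] d6
compare (O): move=+1 vs pass=-1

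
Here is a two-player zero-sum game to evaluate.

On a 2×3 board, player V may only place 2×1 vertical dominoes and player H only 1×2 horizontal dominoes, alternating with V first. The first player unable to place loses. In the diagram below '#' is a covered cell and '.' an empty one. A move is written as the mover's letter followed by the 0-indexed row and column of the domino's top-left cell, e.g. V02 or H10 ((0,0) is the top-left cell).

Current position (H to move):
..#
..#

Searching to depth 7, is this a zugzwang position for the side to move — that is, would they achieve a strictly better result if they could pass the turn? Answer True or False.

zugzwang(..#/..#, H) = False

p1 H@[..#/..#]: H00[###/..#]+1* H10[..#/###]+1
p2 V@[###/..#] terminal -1; root [..#/..#] d7
pass branch (V moves first from the same position):
  | p1 V@[..#/..#]: V00[#.#/#.#]+1* V01[.##/.##]+1
  | p2 H@[#.#/#.#] terminal -1; root [..#/..#] d7
H moving scores +1; H passing scores -1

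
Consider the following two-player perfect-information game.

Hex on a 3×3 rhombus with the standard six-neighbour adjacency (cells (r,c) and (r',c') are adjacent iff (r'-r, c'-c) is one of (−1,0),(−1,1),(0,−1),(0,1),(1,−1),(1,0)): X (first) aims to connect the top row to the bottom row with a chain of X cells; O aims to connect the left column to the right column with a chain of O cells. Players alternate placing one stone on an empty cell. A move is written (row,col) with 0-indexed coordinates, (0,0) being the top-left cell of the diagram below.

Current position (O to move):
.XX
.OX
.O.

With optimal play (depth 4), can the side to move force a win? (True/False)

ply 1, O at .XX/.OX/.O. | (0,0)=-1→OXX/.OX/.O.; (1,0)=-1→.XX/OOX/.O.; (2,0)=-1→.XX/.OX/OO.; (2,2)=+1→.XX/.OX/.OO*
ply 2, X at .XX/.OX/.OO | (0,0)=-1→XXX/.OX/.OO*; (1,0)=-1→.XX/XOX/.OO; (2,0)=-1→.XX/.OX/XOO
ply 3, O at XXX/.OX/.OO | (1,0)=+1→XXX/OOX/.OO*; (2,0)=+1→XXX/.OX/OOO
ply 4: XXX/OOX/.OO is terminal -1 (X); from .XX/.OX/.O. depth 4

O winning at [.XX/.OX/.O.]: True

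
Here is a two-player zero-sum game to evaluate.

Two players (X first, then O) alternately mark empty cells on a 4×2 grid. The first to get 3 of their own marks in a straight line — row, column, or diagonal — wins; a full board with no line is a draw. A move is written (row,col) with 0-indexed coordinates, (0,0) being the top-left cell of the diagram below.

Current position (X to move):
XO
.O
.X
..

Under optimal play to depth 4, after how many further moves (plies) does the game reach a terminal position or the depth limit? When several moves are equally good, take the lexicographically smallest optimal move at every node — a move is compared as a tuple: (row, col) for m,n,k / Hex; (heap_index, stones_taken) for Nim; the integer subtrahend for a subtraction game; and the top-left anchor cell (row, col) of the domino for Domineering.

p1 X@[XO/.O/.X/..]: (1,0)[XO/XO/.X/..]+0* (2,0)[XO/.O/XX/..]+0 (3,0)[XO/.O/.X/X.]+0 (3,1)[XO/.O/.X/.X]+0
p2 O@[XO/XO/.X/..]: (2,0)[XO/XO/OX/..]+0* (3,0)[XO/XO/.X/O.]-1 (3,1)[XO/XO/.X/.O]-1
p3 X@[XO/XO/OX/..]: (3,0)[XO/XO/OX/X.]+0* (3,1)[XO/XO/OX/.X]+0
p4 O@[XO/XO/OX/X.]: (3,1)[XO/XO/OX/XO]+0*
p5 X@[XO/XO/OX/XO] terminal +0; root [XO/.O/.X/..] d4

PV length from [XO/.O/.X/..]: 4 plies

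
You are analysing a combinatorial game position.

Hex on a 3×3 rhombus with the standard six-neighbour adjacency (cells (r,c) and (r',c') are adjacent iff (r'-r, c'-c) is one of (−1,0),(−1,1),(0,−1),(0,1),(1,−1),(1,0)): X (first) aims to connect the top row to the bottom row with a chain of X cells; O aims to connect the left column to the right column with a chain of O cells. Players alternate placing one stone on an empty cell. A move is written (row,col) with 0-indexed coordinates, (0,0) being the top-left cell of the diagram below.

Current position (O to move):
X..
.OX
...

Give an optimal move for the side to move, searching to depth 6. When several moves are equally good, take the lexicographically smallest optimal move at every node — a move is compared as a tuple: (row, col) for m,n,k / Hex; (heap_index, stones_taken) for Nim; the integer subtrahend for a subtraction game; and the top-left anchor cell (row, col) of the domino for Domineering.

O's best at [X../.OX/...]: (0,2)

p1 O@[X../.OX/...]: (0,1)[XO./.OX/...]-1 (0,2)[X.O/.OX/...]+1* (1,0)[X../OOX/...]-1 (2,0)[X../.OX/O..]-1 (2,1)[X../.OX/.O.]+1 (2,2)[X../.OX/..O]+1
p2 X@[X.O/.OX/...]: (0,1)[XXO/.OX/...]-1* (1,0)[X.O/XOX/...]-1 (2,0)[X.O/.OX/X..]-1 (2,1)[X.O/.OX/.X.]-1 (2,2)[X.O/.OX/..X]-1
p3 O@[XXO/.OX/...]: (1,0)[XXO/OOX/...]+1* (2,0)[XXO/.OX/O..]+1 (2,1)[XXO/.OX/.O.]+1 (2,2)[XXO/.OX/..O]+1
p4 X@[XXO/OOX/...] terminal -1; root [X../.OX/...] d6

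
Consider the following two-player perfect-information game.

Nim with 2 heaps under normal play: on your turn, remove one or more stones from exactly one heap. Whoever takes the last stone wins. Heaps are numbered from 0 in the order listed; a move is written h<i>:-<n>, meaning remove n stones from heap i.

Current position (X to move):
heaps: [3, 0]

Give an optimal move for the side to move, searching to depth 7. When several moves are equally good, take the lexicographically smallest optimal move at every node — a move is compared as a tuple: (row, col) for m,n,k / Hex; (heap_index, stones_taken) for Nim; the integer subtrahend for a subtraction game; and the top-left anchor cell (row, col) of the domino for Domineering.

X's best at [(3,0)]: h0:-3

ply 1, X at (3,0) | h0:-1=-1→(2,0); h0:-2=-1→(1,0); h0:-3=+1→(0,0)*
ply 2: (0,0) is terminal -1 (O); from (3,0) depth 7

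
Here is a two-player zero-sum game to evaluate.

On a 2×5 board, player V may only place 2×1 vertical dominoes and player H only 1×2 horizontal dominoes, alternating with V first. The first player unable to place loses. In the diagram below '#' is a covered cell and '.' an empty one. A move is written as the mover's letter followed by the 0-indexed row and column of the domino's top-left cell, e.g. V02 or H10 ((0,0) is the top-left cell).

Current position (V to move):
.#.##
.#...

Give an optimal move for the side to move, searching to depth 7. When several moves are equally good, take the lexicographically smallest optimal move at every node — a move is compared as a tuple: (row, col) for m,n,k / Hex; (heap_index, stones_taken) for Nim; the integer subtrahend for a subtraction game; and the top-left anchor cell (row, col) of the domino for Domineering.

p1 V@[.#.##/.#...]: V00[##.##/##...]-1 V02[.####/.##..]+1*
p2 H@[.####/.##..]: H13[.####/.####]-1*
p3 V@[.####/.####]: V00[#####/#####]+1*
p4 H@[#####/#####] terminal -1; root [.#.##/.#...] d7

V's best at [.#.##/.#...]: V02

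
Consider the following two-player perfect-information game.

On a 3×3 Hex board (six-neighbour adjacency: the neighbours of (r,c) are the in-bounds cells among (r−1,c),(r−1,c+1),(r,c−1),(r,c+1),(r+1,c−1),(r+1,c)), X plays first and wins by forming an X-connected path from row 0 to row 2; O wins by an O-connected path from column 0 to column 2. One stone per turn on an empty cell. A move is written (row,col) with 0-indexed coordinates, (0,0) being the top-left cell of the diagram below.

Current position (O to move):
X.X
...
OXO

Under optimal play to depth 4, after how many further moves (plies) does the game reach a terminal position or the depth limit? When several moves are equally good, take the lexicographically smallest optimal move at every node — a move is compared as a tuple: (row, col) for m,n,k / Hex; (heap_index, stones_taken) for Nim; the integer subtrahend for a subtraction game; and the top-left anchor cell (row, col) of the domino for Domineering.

p1 O@[X.X/.../OXO]: (0,1)[XOX/.../OXO]-1* (1,0)[X.X/O../OXO]-1 (1,1)[X.X/.O./OXO]-1 (1,2)[X.X/..O/OXO]-1
p2 X@[XOX/.../OXO]: (1,0)[XOX/X../OXO]+1* (1,1)[XOX/.X./OXO]+1 (1,2)[XOX/..X/OXO]+1
p3 O@[XOX/X../OXO]: (1,1)[XOX/XO./OXO]-1* (1,2)[XOX/X.O/OXO]-1
p4 X@[XOX/XO./OXO]: (1,2)[XOX/XOX/OXO]+1*
p5 O@[XOX/XOX/OXO] terminal -1; root [X.X/.../OXO] d4

PV length from [X.X/.../OXO]: 4 plies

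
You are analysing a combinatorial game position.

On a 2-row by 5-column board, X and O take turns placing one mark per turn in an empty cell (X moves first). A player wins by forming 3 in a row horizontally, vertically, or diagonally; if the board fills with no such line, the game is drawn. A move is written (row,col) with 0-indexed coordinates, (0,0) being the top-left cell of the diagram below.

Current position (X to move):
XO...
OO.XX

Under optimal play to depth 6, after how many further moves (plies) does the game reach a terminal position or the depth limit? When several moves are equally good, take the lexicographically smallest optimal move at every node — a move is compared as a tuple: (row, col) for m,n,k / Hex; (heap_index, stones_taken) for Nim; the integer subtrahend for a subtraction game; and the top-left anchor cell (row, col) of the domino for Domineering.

PV length from [XO.../OO.XX]: 1 ply

[XO.../OO.XX] X move#1: (0,2):-1/XOX../OO.XX, (0,3):-1/XO.X./OO.XX, (0,4):-1/XO..X/OO.XX, (1,2):+1/XO.../OOXXX*
[XO.../OOXXX] end (terminal -1, O#2); searched XO.../OO.XX to 6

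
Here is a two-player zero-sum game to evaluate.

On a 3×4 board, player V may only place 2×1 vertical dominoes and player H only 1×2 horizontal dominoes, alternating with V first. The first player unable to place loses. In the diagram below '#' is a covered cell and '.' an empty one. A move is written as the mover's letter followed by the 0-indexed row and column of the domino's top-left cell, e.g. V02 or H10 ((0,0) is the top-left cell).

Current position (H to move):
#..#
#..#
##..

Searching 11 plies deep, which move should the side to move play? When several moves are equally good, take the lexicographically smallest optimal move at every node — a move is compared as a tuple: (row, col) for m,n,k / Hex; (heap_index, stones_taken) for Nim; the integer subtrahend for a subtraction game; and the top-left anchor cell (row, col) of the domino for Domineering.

H's best at [#..#/#..#/##..]: H11

[#..#/#..#/##..] H move#1: H01:-1/####/#..#/##.., H11:+1/#..#/####/##..*, H22:-1/#..#/#..#/####
[#..#/####/##..] end (terminal -1, V#2); searched #..#/#..#/##.. to 11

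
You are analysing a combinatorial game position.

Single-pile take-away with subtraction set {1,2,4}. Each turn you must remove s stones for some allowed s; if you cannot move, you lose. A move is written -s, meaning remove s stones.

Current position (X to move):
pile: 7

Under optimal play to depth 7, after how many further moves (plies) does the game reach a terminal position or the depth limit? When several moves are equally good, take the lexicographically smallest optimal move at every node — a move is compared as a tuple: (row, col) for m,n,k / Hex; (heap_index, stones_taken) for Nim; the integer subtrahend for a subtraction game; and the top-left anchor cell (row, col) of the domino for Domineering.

PV length from [7]: 5 plies

p1 X@[7]: -1[6]+1* -2[5]-1 -4[3]+1
p2 O@[6]: -1[5]-1* -2[4]-1 -4[2]-1
p3 X@[5]: -1[4]-1 -2[3]+1* -4[1]-1
p4 O@[3]: -1[2]-1* -2[1]-1
p5 X@[2]: -1[1]-1 -2[0]+1*
p6 O@[0] terminal -1; root [7] d7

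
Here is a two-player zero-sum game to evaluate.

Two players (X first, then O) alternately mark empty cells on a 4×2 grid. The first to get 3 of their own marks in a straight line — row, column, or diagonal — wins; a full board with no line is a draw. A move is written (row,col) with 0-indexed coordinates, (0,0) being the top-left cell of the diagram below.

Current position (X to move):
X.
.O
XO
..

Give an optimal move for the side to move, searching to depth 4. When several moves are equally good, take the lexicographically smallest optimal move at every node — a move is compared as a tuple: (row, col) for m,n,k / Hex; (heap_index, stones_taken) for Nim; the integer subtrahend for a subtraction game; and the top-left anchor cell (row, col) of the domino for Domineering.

X's best at [X./.O/XO/..]: (1,0)

[X./.O/XO/..] X move#1: (0,1):-1/XX/.O/XO/.., (1,0):+1/X./XO/XO/..*, (3,0):-1/X./.O/XO/X., (3,1):-1/X./.O/XO/.X
[X./XO/XO/..] end (terminal -1, O#2); searched X./.O/XO/.. to 4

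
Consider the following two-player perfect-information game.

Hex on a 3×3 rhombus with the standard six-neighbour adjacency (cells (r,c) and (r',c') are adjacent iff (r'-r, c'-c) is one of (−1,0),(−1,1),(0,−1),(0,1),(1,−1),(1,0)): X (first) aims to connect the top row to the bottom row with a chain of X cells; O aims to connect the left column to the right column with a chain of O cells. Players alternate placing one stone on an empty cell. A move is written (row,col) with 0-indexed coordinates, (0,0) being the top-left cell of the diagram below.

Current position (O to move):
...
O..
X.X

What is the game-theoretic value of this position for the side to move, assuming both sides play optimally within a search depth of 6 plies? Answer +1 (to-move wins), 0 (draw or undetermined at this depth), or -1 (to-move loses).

value(.../O../X.X, O) = +1

p1 O@[.../O../X.X]: (0,0)[O../O../X.X]-1 (0,1)[.O./O../X.X]-1 (0,2)[..O/O../X.X]+1* (1,1)[.../OO./X.X]+1 (1,2)[.../O.O/X.X]-1 (2,1)[.../O../XOX]-1
p2 X@[..O/O../X.X]: (0,0)[X.O/O../X.X]-1* (0,1)[.XO/O../X.X]-1 (1,1)[..O/OX./X.X]-1 (1,2)[..O/O.X/X.X]-1 (2,1)[..O/O../XXX]-1
p3 O@[X.O/O../X.X]: (0,1)[XOO/O../X.X]+1* (1,1)[X.O/OO./X.X]+1 (1,2)[X.O/O.O/X.X]+1 (2,1)[X.O/O../XOX]+1
p4 X@[XOO/O../X.X] terminal -1; root [.../O../X.X] d6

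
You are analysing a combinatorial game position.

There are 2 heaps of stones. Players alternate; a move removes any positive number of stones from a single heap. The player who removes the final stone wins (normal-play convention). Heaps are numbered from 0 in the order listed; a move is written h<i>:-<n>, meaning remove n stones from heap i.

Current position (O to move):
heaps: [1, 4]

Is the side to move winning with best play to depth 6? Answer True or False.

O winning at [(1,4)]: True

ply 1, O at (1,4) | h0:-1=-1→(0,4); h1:-1=-1→(1,3); h1:-2=-1→(1,2); h1:-3=+1→(1,1)*; h1:-4=-1→(1,0)
ply 2, X at (1,1) | h0:-1=-1→(0,1)*; h1:-1=-1→(1,0)
ply 3, O at (0,1) | h1:-1=+1→(0,0)*
ply 4: (0,0) is terminal -1 (X); from (1,4) depth 6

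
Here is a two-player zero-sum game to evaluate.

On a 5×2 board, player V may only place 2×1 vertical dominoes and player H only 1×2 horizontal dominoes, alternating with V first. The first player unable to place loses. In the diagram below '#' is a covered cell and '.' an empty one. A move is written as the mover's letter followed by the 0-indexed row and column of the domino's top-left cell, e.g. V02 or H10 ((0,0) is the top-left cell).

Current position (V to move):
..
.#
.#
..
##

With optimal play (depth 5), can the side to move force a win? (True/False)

p1 V@[../.#/.#/../##]: V00[#./##/.#/../##]-1* V10[../##/##/../##]-1 V20[../.#/##/#./##]-1
p2 H@[#./##/.#/../##]: H30[#./##/.#/##/##]+1*
p3 V@[#./##/.#/##/##] terminal -1; root [../.#/.#/../##] d5

V winning at [../.#/.#/../##]: False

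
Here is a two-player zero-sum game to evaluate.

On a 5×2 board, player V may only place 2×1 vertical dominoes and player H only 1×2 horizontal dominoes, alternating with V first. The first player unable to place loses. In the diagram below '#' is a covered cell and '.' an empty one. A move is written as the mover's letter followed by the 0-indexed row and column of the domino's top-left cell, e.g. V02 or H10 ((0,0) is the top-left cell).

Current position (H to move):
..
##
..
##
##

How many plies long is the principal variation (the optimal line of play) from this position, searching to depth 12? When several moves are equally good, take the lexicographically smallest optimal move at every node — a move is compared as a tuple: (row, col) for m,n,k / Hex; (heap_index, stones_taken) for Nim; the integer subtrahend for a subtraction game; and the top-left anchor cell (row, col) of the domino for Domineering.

PV length from [../##/../##/##]: 1 ply

p1 H@[../##/../##/##]: H00[##/##/../##/##]+1* H20[../##/##/##/##]+1
p2 V@[##/##/../##/##] terminal -1; root [../##/../##/##] d12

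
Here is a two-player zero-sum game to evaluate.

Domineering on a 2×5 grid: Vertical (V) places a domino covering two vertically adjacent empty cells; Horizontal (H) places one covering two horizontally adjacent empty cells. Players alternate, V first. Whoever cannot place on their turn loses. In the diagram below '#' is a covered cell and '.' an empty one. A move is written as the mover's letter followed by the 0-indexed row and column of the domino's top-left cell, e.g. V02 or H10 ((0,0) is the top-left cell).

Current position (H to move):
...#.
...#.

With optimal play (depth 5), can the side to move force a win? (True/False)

[...#./...#.] H move#1: H00:-1/##.#./...#.*, H01:-1/.###./...#., H10:-1/...#./##.#., H11:-1/...#./.###.
[##.#./...#.] V move#2: V02:+1/####./..##.*, V04:-1/##.##/...##
[####./..##.] H move#3: H10:-1/####./####.*
[####./####.] V move#4: V04:+1/#####/#####*
[#####/#####] end (terminal -1, H#5); searched ...#./...#. to 5

H winning at [...#./...#.]: False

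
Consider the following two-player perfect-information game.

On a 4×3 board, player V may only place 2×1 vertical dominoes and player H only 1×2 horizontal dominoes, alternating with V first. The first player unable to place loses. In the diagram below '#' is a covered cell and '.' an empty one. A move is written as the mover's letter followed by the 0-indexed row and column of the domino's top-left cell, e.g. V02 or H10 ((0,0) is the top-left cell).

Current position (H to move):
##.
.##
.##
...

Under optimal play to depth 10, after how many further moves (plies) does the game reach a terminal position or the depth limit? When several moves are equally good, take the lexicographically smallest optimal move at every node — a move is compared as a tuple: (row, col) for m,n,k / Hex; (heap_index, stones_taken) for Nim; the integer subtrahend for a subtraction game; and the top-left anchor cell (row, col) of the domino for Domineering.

p1 H@[##./.##/.##/...]: H30[##./.##/.##/##.]-1* H31[##./.##/.##/.##]-1
p2 V@[##./.##/.##/##.]: V10[##./###/###/##.]+1*
p3 H@[##./###/###/##.] terminal -1; root [##./.##/.##/...] d10

PV length from [##./.##/.##/...]: 2 plies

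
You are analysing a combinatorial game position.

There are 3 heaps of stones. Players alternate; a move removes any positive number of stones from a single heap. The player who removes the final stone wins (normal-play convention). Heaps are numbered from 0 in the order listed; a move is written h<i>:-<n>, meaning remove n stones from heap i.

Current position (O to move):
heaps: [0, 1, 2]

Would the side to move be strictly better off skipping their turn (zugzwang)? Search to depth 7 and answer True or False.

ply 1, O at (0,1,2) | h1:-1=-1→(0,0,2); h2:-1=+1→(0,1,1)*; h2:-2=-1→(0,1,0)
ply 2, X at (0,1,1) | h1:-1=-1→(0,0,1)*; h2:-1=-1→(0,1,0)
ply 3, O at (0,0,1) | h2:-1=+1→(0,0,0)*
ply 4: (0,0,0) is terminal -1 (X); from (0,1,2) depth 7
suppose O passes — search the same position with X to move:
pass> ply 1, X at (0,1,2) | h1:-1=-1→(0,0,2); h2:-1=+1→(0,1,1)*; h2:-2=-1→(0,1,0)
pass> ply 2, O at (0,1,1) | h1:-1=-1→(0,0,1)*; h2:-1=-1→(0,1,0)
pass> ply 3, X at (0,0,1) | h2:-1=+1→(0,0,0)*
pass> ply 4: (0,0,0) is terminal -1 (O); from (0,1,2) depth 7
for O: play +1, pass -1

zugzwang((0,1,2), O) = False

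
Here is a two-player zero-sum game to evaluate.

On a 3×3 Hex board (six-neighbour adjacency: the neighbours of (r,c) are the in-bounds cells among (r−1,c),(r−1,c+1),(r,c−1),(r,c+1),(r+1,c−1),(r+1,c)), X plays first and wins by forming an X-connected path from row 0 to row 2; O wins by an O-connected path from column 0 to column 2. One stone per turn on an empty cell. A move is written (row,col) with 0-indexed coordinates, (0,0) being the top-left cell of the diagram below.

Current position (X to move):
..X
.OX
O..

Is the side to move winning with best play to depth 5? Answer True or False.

X winning at [..X/.OX/O..]: True

ply 1, X at ..X/.OX/O.. | (0,0)=+1→X.X/.OX/O..*; (0,1)=+1→.XX/.OX/O..; (1,0)=+1→..X/XOX/O..; (2,1)=+1→..X/.OX/OX.; (2,2)=+1→..X/.OX/O.X
ply 2, O at X.X/.OX/O.. | (0,1)=-1→XOX/.OX/O..*; (1,0)=-1→X.X/OOX/O..; (2,1)=-1→X.X/.OX/OO.; (2,2)=-1→X.X/.OX/O.O
ply 3, X at XOX/.OX/O.. | (1,0)=+1→XOX/XOX/O..*; (2,1)=+1→XOX/.OX/OX.; (2,2)=+1→XOX/.OX/O.X
ply 4, O at XOX/XOX/O.. | (2,1)=-1→XOX/XOX/OO.*; (2,2)=-1→XOX/XOX/O.O
ply 5, X at XOX/XOX/OO. | (2,2)=+1→XOX/XOX/OOX*
ply 6: XOX/XOX/OOX is terminal -1 (O); from ..X/.OX/O.. depth 5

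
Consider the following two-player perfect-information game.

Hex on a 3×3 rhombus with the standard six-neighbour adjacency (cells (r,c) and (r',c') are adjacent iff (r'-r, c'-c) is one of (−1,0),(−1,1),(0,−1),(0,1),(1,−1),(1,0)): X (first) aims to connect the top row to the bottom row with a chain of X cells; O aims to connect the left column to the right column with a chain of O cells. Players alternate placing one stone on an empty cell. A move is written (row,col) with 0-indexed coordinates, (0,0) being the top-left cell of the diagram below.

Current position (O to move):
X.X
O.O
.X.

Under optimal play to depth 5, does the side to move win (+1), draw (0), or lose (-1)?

p1 O@[X.X/O.O/.X.]: (0,1)[XOX/O.O/.X.]-1 (1,1)[X.X/OOO/.X.]+1* (2,0)[X.X/O.O/OX.]-1 (2,2)[X.X/O.O/.XO]-1
p2 X@[X.X/OOO/.X.] terminal -1; root [X.X/O.O/.X.] d5

value(X.X/O.O/.X., O) = +1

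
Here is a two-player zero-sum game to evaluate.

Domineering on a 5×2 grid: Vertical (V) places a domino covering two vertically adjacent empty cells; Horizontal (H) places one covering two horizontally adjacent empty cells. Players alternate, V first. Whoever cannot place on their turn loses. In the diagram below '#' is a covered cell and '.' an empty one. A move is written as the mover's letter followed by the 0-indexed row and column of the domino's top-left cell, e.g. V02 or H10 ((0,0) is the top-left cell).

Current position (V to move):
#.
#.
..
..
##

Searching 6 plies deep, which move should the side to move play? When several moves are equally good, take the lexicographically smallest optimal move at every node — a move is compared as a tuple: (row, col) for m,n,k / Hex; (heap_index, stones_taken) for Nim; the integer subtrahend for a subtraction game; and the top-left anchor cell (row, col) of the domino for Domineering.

V's best at [#./#./../../##]: V20

p1 V@[#./#./../../##]: V01[##/##/../../##]-1 V11[#./##/.#/../##]-1 V20[#./#./#./#./##]+1* V21[#./#./.#/.#/##]+1
p2 H@[#./#./#./#./##] terminal -1; root [#./#./../../##] d6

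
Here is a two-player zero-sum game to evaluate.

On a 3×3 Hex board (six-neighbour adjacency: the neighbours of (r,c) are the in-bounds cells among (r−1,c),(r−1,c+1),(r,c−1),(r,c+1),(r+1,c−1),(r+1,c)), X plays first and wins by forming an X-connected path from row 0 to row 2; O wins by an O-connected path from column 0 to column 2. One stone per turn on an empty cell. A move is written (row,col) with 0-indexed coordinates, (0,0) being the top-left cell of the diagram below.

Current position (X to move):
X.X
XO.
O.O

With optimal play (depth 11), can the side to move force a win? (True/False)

p1 X@[X.X/XO./O.O]: (0,1)[XXX/XO./O.O]-1* (1,2)[X.X/XOX/O.O]-1 (2,1)[X.X/XO./OXO]-1
p2 O@[XXX/XO./O.O]: (1,2)[XXX/XOO/O.O]+1* (2,1)[XXX/XO./OOO]+1
p3 X@[XXX/XOO/O.O] terminal -1; root [X.X/XO./O.O] d11

X winning at [X.X/XO./O.O]: False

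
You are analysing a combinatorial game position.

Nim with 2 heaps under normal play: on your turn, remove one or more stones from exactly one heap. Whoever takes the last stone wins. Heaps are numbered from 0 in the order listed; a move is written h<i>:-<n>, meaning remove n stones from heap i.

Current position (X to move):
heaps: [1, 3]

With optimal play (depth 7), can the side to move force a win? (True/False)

ply 1, X at (1,3) | h0:-1=-1→(0,3); h1:-1=-1→(1,2); h1:-2=+1→(1,1)*; h1:-3=-1→(1,0)
ply 2, O at (1,1) | h0:-1=-1→(0,1)*; h1:-1=-1→(1,0)
ply 3, X at (0,1) | h1:-1=+1→(0,0)*
ply 4: (0,0) is terminal -1 (O); from (1,3) depth 7

X winning at [(1,3)]: True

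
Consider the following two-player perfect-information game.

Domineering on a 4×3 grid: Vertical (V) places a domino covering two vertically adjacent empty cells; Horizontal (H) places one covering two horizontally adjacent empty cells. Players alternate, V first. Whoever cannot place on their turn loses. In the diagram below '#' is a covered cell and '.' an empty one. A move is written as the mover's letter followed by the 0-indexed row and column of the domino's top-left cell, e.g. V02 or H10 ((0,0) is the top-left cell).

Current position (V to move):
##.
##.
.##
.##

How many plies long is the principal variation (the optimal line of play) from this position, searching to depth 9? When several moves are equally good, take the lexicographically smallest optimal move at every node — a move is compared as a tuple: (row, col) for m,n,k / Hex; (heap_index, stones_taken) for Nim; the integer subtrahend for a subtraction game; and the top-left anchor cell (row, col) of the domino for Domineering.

PV length from [##./##./.##/.##]: 1 ply

ply 1, V at ##./##./.##/.## | V02=+1→###/###/.##/.##*; V20=+1→##./##./###/###
ply 2: ###/###/.##/.## is terminal -1 (H); from ##./##./.##/.## depth 9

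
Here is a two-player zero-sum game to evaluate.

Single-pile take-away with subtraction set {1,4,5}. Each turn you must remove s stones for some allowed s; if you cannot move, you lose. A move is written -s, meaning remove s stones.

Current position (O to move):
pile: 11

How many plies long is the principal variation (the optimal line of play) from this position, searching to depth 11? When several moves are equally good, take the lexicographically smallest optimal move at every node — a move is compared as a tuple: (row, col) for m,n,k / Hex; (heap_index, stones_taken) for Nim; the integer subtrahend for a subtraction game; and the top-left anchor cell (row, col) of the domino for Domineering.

ply 1, O at 11 | -1=+1→10*; -4=-1→7; -5=-1→6
ply 2, X at 10 | -1=-1→9*; -4=-1→6; -5=-1→5
ply 3, O at 9 | -1=+1→8*; -4=-1→5; -5=-1→4
ply 4, X at 8 | -1=-1→7*; -4=-1→4; -5=-1→3
ply 5, O at 7 | -1=-1→6; -4=-1→3; -5=+1→2*
ply 6, X at 2 | -1=-1→1*
ply 7, O at 1 | -1=+1→0*
ply 8: 0 is terminal -1 (X); from 11 depth 11

PV length from [11]: 7 plies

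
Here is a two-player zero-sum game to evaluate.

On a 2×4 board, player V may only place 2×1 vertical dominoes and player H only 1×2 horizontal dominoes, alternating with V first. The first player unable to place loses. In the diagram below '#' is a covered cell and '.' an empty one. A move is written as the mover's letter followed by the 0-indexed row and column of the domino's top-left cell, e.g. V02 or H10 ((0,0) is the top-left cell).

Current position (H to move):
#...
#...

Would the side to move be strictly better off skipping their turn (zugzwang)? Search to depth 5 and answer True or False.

ply 1, H at #.../#... | H01=+1→###./#...*; H02=+1→#.##/#...; H11=+1→#.../###.; H12=+1→#.../#.##
ply 2, V at ###./#... | V03=-1→####/#..#*
ply 3, H at ####/#..# | H11=+1→####/####*
ply 4: ####/#### is terminal -1 (V); from #.../#... depth 5
pass branch (V moves first from the same position):
  | ply 1, V at #.../#... | V01=-1→##../##..; V02=+1→#.#./#.#.*; V03=-1→#..#/#..#
  | ply 2: #.#./#.#. is terminal -1 (H); from #.../#... depth 5
H moving scores +1; H passing scores -1

zugzwang(#.../#..., H) = False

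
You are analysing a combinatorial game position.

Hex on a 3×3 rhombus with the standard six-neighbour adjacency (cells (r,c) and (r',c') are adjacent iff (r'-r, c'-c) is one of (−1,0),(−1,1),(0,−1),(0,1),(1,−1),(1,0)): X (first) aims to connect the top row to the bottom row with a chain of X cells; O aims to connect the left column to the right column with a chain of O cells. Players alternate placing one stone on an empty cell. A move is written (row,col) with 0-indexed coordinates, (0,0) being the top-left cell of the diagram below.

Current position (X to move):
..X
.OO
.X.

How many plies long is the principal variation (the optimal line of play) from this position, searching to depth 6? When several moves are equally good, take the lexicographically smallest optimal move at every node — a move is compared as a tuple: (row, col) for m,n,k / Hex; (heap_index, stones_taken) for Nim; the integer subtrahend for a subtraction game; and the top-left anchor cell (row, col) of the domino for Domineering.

[..X/.OO/.X.] X move#1: (0,0):-1/X.X/.OO/.X.*, (0,1):-1/.XX/.OO/.X., (1,0):-1/..X/XOO/.X., (2,0):-1/..X/.OO/XX., (2,2):-1/..X/.OO/.XX
[X.X/.OO/.X.] O move#2: (0,1):+1/XOX/.OO/.X.*, (1,0):+1/X.X/OOO/.X., (2,0):+1/X.X/.OO/OX., (2,2):+1/X.X/.OO/.XO
[XOX/.OO/.X.] X move#3: (1,0):-1/XOX/XOO/.X.*, (2,0):-1/XOX/.OO/XX., (2,2):-1/XOX/.OO/.XX
[XOX/XOO/.X.] O move#4: (2,0):+1/XOX/XOO/OX.*, (2,2):-1/XOX/XOO/.XO
[XOX/XOO/OX.] end (terminal -1, X#5); searched ..X/.OO/.X. to 6

PV length from [..X/.OO/.X.]: 4 plies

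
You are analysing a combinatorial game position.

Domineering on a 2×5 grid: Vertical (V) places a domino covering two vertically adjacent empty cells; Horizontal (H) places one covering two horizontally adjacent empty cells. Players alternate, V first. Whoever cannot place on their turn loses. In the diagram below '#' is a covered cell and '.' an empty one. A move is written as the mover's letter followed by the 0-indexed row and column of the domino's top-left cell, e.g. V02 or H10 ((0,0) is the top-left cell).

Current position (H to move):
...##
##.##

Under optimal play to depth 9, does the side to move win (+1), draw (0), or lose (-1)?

[...##/##.##] H move#1: H00:-1/##.##/##.##, H01:+1/.####/##.##*
[.####/##.##] end (terminal -1, V#2); searched ...##/##.## to 9

value(...##/##.##, H) = +1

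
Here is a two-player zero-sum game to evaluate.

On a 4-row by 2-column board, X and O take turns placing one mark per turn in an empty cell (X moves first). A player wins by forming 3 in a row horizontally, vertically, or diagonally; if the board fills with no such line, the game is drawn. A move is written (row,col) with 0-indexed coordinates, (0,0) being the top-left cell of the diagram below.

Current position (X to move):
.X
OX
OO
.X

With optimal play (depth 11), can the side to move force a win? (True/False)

X winning at [.X/OX/OO/.X]: False

[.X/OX/OO/.X] X move#1: (0,0):-1/XX/OX/OO/.X*, (3,0):-1/.X/OX/OO/XX
[XX/OX/OO/.X] O move#2: (3,0):+1/XX/OX/OO/OX*
[XX/OX/OO/OX] end (terminal -1, X#3); searched .X/OX/OO/.X to 11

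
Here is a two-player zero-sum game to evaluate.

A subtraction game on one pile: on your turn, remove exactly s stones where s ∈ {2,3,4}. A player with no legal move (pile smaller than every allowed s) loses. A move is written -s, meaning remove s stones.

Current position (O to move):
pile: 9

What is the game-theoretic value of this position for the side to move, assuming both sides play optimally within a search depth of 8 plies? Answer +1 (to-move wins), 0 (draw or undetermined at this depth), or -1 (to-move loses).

ply 1, O at 9 | -2=+1→7*; -3=+1→6; -4=-1→5
ply 2, X at 7 | -2=-1→5*; -3=-1→4; -4=-1→3
ply 3, O at 5 | -2=-1→3; -3=-1→2; -4=+1→1*
ply 4: 1 is terminal -1 (X); from 9 depth 8

value(9, O) = +1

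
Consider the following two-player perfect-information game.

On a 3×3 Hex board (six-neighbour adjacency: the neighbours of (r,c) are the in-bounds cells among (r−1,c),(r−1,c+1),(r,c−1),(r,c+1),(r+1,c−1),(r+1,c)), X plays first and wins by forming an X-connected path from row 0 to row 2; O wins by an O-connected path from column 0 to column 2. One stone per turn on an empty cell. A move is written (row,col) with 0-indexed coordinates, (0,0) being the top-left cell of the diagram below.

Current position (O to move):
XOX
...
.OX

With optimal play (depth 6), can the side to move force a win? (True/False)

O winning at [XOX/.../.OX]: False

[XOX/.../.OX] O move#1: (1,0):-1/XOX/O../.OX*, (1,1):-1/XOX/.O./.OX, (1,2):-1/XOX/..O/.OX, (2,0):-1/XOX/.../OOX
[XOX/O../.OX] X move#2: (1,1):+1/XOX/OX./.OX*, (1,2):+1/XOX/O.X/.OX, (2,0):+1/XOX/O../XOX
[XOX/OX./.OX] O move#3: (1,2):-1/XOX/OXO/.OX*, (2,0):-1/XOX/OX./OOX
[XOX/OXO/.OX] X move#4: (2,0):+1/XOX/OXO/XOX*
[XOX/OXO/XOX] end (terminal -1, O#5); searched XOX/.../.OX to 6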